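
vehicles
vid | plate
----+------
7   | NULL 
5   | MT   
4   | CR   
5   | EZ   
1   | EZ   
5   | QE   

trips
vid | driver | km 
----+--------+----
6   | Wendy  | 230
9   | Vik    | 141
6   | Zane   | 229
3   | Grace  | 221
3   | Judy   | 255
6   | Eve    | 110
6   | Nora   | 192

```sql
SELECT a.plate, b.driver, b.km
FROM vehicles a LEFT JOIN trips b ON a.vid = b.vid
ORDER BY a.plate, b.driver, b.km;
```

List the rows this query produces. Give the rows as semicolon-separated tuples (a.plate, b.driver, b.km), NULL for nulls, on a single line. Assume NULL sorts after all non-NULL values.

(CR, NULL, NULL); (EZ, NULL, NULL); (EZ, NULL, NULL); (MT, NULL, NULL); (QE, NULL, NULL); (NULL, NULL, NULL)

LEFT JOIN keeps every row from `vehicles`; unmatched rows get NULL for `trips`'s columns.
Matching on a.vid = b.vid.
- a (vid=7) has no partner → padded with NULL.
- a (vid=5) has no partner → padded with NULL.
- a (vid=4) has no partner → padded with NULL.
- a (vid=5) has no partner → padded with NULL.
- a (vid=1) has no partner → padded with NULL.
- a (vid=5) has no partner → padded with NULL.
After projecting and ordering:
a.plate | b.driver | b.km
CR | NULL | NULL
EZ | NULL | NULL
EZ | NULL | NULL
MT | NULL | NULL
QE | NULL | NULL
NULL | NULL | NULL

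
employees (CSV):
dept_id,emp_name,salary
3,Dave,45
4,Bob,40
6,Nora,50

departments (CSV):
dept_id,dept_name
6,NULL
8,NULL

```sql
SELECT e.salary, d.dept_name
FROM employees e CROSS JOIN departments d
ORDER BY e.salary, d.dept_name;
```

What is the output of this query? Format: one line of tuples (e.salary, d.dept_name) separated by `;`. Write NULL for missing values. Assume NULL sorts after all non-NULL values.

(40, NULL); (40, NULL); (45, NULL); (45, NULL); (50, NULL); (50, NULL)

CROSS JOIN pairs every row of `employees` with every row of `departments`: 3 × 2 = 6 rows.
After projecting and ordering:
e.salary | d.dept_name
40 | NULL
40 | NULL
45 | NULL
45 | NULL
50 | NULL
50 | NULL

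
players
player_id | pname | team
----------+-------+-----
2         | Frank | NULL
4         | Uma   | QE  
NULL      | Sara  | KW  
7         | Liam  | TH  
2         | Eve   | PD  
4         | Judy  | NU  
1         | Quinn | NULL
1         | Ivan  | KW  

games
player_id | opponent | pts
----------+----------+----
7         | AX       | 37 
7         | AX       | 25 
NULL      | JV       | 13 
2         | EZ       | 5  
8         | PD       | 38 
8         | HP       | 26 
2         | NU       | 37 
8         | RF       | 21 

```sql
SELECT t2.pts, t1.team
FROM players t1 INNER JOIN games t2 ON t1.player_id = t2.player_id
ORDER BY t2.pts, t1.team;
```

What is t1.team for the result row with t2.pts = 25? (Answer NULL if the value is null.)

INNER JOIN keeps only pairs where the ON condition holds.
Matching on t1.player_id = t2.player_id. A NULL in a compared column never satisfies the condition.
Matched pairs: 6.

TH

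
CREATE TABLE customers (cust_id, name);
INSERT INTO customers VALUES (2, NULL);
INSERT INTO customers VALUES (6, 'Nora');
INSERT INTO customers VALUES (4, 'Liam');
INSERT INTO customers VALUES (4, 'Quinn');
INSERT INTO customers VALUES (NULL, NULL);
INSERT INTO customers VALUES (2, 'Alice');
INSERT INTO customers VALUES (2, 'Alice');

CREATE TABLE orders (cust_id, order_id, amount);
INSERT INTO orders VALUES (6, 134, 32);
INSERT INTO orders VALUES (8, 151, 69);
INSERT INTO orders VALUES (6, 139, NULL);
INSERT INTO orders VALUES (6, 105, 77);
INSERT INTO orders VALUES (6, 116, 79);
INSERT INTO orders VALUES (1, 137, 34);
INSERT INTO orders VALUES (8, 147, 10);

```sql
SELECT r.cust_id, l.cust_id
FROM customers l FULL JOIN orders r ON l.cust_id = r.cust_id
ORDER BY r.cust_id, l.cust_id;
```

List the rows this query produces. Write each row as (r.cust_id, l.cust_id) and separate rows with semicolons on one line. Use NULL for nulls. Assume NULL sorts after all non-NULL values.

FULL OUTER JOIN keeps every row from both sides; unmatched rows get NULL for the other side's columns.
Matching on l.cust_id = r.cust_id. A NULL in a compared column never satisfies the condition.
Matched pairs: 4; unmatched l rows kept: 6; unmatched r rows kept: 3.

(1, NULL); (6, 6); (6, 6); (6, 6); (6, 6); (8, NULL); (8, NULL); (NULL, 2); (NULL, 2); (NULL, 2); (NULL, 4); (NULL, 4); (NULL, NULL)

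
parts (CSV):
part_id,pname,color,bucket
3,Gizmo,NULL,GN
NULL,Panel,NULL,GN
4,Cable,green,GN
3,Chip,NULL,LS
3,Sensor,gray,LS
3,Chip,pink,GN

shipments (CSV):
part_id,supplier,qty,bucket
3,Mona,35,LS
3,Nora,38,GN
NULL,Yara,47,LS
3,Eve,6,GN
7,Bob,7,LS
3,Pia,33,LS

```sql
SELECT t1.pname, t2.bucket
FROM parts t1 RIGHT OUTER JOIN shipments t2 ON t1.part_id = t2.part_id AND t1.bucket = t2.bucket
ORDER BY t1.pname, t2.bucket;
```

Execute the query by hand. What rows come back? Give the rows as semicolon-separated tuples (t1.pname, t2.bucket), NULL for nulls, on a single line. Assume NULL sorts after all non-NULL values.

RIGHT JOIN keeps every row from `shipments`; unmatched rows get NULL for `parts`'s columns.
Matching on t1.part_id = t2.part_id AND t1.bucket = t2.bucket. A NULL in a compared column never satisfies the condition.
- t1[0] part_id=3, bucket=GN → 2 match(es) in t2 → 2 row(s).
- t1[1] part_id=NULL, bucket=GN → no match.
- t1[2] part_id=4, bucket=GN → no match.
- t1[3] part_id=3, bucket=LS → 2 match(es) in t2 → 2 row(s).
- t1[4] part_id=3, bucket=LS → 2 match(es) in t2 → 2 row(s).
- t1[5] part_id=3, bucket=GN → 2 match(es) in t2 → 2 row(s).
- 2 row(s) from t2 found no t1 partner → padded with NULL.
After projecting and ordering:
t1.pname | t2.bucket
Chip | GN
Chip | GN
Chip | LS
Chip | LS
Gizmo | GN
Gizmo | GN
Sensor | LS
Sensor | LS
NULL | LS
NULL | LS

(Chip, GN); (Chip, GN); (Chip, LS); (Chip, LS); (Gizmo, GN); (Gizmo, GN); (Sensor, LS); (Sensor, LS); (NULL, LS); (NULL, LS)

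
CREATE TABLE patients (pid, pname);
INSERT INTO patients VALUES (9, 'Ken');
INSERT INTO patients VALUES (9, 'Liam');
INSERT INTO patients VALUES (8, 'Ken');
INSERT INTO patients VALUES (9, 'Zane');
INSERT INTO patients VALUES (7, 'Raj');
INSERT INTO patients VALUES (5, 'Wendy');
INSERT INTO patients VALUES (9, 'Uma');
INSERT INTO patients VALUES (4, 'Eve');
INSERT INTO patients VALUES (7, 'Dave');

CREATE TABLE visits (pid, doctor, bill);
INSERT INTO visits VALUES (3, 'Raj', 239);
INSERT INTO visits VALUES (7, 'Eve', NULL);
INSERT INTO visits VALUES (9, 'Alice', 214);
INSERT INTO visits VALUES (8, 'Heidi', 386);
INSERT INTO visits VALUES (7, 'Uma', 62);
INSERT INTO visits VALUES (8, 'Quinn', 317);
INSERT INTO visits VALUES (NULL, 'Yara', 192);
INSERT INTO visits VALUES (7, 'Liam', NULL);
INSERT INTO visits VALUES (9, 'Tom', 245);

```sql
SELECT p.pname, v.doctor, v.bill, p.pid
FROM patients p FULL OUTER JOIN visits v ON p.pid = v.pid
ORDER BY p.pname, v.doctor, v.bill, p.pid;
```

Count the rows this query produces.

20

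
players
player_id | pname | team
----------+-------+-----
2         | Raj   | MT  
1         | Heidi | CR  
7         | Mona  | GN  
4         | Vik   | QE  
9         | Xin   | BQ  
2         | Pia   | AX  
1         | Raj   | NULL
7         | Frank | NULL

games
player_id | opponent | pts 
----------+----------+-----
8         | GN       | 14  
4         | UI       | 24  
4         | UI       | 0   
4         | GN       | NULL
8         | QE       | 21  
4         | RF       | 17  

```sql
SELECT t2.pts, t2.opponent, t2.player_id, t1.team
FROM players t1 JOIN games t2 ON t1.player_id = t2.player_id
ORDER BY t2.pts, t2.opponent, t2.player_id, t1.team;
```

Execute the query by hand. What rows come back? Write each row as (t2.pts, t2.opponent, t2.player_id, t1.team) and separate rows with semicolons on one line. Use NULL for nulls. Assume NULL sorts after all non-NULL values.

INNER JOIN keeps only pairs where the ON condition holds.
Matching on t1.player_id = t2.player_id.
- t1 (player_id=2) has no partner → excluded.
- t1 (player_id=1) has no partner → excluded.
- t1 (player_id=7) has no partner → excluded.
- t1 (player_id=4) pairs with 4 row(s) of t2.
- t1 (player_id=9) has no partner → excluded.
- t1 (player_id=2) has no partner → excluded.
- t1 (player_id=1) has no partner → excluded.
- t1 (player_id=7) has no partner → excluded.
After projecting and ordering:
t2.pts | t2.opponent | t2.player_id | t1.team
0 | UI | 4 | QE
17 | RF | 4 | QE
24 | UI | 4 | QE
NULL | GN | 4 | QE

(0, UI, 4, QE); (17, RF, 4, QE); (24, UI, 4, QE); (NULL, GN, 4, QE)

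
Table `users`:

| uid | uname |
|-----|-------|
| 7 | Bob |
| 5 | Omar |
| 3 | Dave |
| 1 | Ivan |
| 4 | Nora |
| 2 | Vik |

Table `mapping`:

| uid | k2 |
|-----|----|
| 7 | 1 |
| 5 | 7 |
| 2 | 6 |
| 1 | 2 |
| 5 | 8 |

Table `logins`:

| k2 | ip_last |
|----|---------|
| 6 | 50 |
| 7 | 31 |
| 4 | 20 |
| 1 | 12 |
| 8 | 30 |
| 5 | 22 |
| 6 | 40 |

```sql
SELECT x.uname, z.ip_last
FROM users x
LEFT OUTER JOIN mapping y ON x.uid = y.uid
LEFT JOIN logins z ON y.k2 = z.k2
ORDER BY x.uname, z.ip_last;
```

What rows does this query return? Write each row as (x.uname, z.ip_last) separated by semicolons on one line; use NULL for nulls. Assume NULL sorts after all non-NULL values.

(Bob, 12); (Dave, NULL); (Ivan, NULL); (Nora, NULL); (Omar, 30); (Omar, 31); (Vik, 40); (Vik, 50)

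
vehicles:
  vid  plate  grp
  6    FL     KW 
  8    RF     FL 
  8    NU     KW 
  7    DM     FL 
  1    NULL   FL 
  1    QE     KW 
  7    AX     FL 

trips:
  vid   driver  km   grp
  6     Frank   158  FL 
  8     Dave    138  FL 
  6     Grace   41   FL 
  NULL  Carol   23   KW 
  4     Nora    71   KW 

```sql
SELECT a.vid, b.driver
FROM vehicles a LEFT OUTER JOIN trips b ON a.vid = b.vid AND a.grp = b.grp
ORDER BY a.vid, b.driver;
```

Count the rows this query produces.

7

LEFT JOIN keeps every row from `vehicles`; unmatched rows get NULL for `trips`'s columns.
Matching on a.vid = b.vid AND a.grp = b.grp. A NULL in a compared column never satisfies the condition.
Matched pairs: 1; unmatched a rows kept: 6.
Total: 1 matched + 6 padded = 7 rows.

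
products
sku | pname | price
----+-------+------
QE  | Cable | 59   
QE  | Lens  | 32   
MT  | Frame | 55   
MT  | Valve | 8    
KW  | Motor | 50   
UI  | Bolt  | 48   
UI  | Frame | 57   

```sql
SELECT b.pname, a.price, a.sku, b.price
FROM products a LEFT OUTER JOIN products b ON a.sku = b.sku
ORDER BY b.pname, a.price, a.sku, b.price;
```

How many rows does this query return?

13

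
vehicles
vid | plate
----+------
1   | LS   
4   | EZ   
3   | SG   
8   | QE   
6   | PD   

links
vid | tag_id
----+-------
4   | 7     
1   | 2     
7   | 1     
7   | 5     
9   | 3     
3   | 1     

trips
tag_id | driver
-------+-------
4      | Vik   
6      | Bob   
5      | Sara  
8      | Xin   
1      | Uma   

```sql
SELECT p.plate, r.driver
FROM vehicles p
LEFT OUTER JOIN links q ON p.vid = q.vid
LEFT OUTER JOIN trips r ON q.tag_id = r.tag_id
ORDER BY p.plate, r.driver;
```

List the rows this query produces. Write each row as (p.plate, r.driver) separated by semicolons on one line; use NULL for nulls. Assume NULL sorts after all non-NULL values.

(EZ, NULL); (LS, NULL); (PD, NULL); (QE, NULL); (SG, Uma)

Step 1 — p LEFT JOIN q on vid → 5 row(s).
Then LEFT JOIN `trips r` on tag_id: each of those 5 rows is kept; rows whose q.tag_id has no match in r get NULL for r's columns.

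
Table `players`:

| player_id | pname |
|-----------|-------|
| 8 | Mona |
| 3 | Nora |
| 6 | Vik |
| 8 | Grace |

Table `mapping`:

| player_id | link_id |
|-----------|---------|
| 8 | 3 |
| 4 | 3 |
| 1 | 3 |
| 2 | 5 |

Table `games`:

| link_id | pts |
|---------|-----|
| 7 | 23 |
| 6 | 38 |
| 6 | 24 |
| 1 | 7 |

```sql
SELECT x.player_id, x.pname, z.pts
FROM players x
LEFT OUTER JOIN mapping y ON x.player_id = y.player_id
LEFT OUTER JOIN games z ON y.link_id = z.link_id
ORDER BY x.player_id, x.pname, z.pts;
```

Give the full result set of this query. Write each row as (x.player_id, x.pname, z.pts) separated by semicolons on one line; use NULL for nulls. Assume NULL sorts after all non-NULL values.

Step 1 — x LEFT JOIN y on player_id → 4 row(s).
Then LEFT JOIN `games z` on link_id: each of those 4 rows is kept; rows whose y.link_id has no match in z get NULL for z's columns.

(3, Nora, NULL); (6, Vik, NULL); (8, Grace, NULL); (8, Mona, NULL)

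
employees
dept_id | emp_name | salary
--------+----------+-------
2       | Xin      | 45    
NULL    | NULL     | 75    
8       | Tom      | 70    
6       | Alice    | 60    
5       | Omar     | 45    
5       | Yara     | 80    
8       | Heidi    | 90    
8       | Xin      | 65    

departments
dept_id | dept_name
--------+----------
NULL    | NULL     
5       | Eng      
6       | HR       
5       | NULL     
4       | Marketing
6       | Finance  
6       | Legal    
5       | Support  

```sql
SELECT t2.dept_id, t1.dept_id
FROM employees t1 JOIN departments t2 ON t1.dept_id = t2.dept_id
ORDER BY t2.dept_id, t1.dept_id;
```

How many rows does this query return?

INNER JOIN keeps only pairs where the ON condition holds.
Matching on t1.dept_id = t2.dept_id. A NULL in a compared column never satisfies the condition.
Matched pairs: 9.
Total: 9 rows.

9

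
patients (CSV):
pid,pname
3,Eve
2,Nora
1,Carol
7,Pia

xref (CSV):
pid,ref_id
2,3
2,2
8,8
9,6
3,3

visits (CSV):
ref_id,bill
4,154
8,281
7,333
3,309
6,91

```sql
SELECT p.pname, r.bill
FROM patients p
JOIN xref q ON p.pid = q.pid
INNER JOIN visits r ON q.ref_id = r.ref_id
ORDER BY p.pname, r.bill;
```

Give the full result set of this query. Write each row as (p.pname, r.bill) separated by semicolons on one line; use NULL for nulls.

Evaluate left to right. First `patients p INNER JOIN xref q` on pid: 3 row(s).
Then INNER JOIN `visits r` on ref_id: keep only rows whose q.ref_id appears in r.

(Eve, 309); (Nora, 309)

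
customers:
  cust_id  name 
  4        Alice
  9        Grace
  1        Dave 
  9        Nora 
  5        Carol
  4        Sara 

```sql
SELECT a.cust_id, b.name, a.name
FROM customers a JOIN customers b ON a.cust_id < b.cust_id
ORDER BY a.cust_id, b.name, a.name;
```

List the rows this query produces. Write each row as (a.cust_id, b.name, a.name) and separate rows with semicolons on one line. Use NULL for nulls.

INNER JOIN keeps only pairs where the ON condition holds.
Matching on a.cust_id < b.cust_id.
- a[0] cust_id=4 → 3 match(es) in b → 3 row(s).
- a[1] cust_id=9 → no match; dropped.
- a[2] cust_id=1 → 5 match(es) in b → 5 row(s).
- a[3] cust_id=9 → no match; dropped.
- a[4] cust_id=5 → 2 match(es) in b → 2 row(s).
- a[5] cust_id=4 → 3 match(es) in b → 3 row(s).

(1, Alice, Dave); (1, Carol, Dave); (1, Grace, Dave); (1, Nora, Dave); (1, Sara, Dave); (4, Carol, Alice); (4, Carol, Sara); (4, Grace, Alice); (4, Grace, Sara); (4, Nora, Alice); (4, Nora, Sara); (5, Grace, Carol); (5, Nora, Carol)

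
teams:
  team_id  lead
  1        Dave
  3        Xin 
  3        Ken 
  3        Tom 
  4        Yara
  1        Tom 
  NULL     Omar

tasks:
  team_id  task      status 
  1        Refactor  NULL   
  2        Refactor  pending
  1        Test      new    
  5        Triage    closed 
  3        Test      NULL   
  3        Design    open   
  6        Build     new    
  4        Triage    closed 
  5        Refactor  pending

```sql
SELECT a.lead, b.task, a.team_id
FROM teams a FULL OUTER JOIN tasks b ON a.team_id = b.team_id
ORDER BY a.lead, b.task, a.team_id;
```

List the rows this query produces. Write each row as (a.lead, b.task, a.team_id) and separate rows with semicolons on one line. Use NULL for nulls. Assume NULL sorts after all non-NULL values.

(Dave, Refactor, 1); (Dave, Test, 1); (Ken, Design, 3); (Ken, Test, 3); (Omar, NULL, NULL); (Tom, Design, 3); (Tom, Refactor, 1); (Tom, Test, 1); (Tom, Test, 3); (Xin, Design, 3); (Xin, Test, 3); (Yara, Triage, 4); (NULL, Build, NULL); (NULL, Refactor, NULL); (NULL, Refactor, NULL); (NULL, Triage, NULL)

FULL OUTER JOIN keeps every row from both sides; unmatched rows get NULL for the other side's columns.
Matching on a.team_id = b.team_id. A NULL in a compared column never satisfies the condition.
- a row (team_id=1): matches 2 b row(s) → 2 output row(s).
- a row (team_id=3): matches 2 b row(s) → 2 output row(s).
- a row (team_id=3): matches 2 b row(s) → 2 output row(s).
- a row (team_id=3): matches 2 b row(s) → 2 output row(s).
- a row (team_id=4): matches 1 b row(s) → 1 output row(s).
- a row (team_id=1): matches 2 b row(s) → 2 output row(s).
- a row (team_id=NULL): no match → kept, b columns NULL.
- 4 b row(s) had no a match → kept, a columns NULL.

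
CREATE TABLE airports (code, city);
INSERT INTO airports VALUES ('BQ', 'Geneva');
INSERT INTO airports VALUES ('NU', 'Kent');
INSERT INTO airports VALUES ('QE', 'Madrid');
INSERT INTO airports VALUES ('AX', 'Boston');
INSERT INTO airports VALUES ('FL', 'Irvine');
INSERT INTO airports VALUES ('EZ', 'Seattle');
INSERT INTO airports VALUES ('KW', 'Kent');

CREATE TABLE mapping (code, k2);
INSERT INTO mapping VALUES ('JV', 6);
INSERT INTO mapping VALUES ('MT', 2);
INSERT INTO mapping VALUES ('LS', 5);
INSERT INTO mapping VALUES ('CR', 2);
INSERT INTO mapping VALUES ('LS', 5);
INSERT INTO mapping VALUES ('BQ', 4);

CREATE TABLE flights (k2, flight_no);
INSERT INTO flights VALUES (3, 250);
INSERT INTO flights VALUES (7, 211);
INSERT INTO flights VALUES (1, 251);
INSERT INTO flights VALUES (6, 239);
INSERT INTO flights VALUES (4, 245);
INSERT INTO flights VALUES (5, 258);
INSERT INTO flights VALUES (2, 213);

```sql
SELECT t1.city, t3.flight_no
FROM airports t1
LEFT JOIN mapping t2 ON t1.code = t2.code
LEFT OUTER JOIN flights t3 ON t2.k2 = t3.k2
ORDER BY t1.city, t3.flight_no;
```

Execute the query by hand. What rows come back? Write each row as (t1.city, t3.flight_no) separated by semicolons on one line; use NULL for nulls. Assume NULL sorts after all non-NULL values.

(Boston, NULL); (Geneva, 245); (Irvine, NULL); (Kent, NULL); (Kent, NULL); (Madrid, NULL); (Seattle, NULL)

Evaluate left to right. First `airports t1 LEFT JOIN mapping t2` on code: 7 row(s).
Then LEFT JOIN `flights t3` on k2: each of those 7 rows is kept; rows whose t2.k2 has no match in t3 get NULL for t3's columns.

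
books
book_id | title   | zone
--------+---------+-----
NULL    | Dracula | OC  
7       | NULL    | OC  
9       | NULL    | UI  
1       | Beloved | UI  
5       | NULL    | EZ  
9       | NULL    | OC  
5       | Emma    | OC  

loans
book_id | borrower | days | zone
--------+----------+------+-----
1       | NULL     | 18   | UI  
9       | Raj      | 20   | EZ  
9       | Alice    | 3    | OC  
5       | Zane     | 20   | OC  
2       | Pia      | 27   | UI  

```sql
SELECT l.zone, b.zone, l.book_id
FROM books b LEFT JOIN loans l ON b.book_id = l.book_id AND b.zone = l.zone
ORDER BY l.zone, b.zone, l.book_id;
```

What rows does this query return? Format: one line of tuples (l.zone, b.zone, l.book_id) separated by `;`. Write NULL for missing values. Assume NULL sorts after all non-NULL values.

(OC, OC, 5); (OC, OC, 9); (UI, UI, 1); (NULL, EZ, NULL); (NULL, OC, NULL); (NULL, OC, NULL); (NULL, UI, NULL)

LEFT JOIN keeps every row from `books`; unmatched rows get NULL for `loans`'s columns.
Matching on b.book_id = l.book_id AND b.zone = l.zone. A NULL in a compared column never satisfies the condition.
- b[0] book_id=NULL, zone=OC → no match; kept with NULLs on the l side.
- b[1] book_id=7, zone=OC → no match; kept with NULLs on the l side.
- b[2] book_id=9, zone=UI → no match; kept with NULLs on the l side.
- b[3] book_id=1, zone=UI → 1 match(es) in l → 1 row(s).
- b[4] book_id=5, zone=EZ → no match; kept with NULLs on the l side.
- b[5] book_id=9, zone=OC → 1 match(es) in l → 1 row(s).
- b[6] book_id=5, zone=OC → 1 match(es) in l → 1 row(s).
After projecting and ordering:
l.zone | b.zone | l.book_id
OC | OC | 5
OC | OC | 9
UI | UI | 1
NULL | EZ | NULL
NULL | OC | NULL
NULL | OC | NULL
NULL | UI | NULL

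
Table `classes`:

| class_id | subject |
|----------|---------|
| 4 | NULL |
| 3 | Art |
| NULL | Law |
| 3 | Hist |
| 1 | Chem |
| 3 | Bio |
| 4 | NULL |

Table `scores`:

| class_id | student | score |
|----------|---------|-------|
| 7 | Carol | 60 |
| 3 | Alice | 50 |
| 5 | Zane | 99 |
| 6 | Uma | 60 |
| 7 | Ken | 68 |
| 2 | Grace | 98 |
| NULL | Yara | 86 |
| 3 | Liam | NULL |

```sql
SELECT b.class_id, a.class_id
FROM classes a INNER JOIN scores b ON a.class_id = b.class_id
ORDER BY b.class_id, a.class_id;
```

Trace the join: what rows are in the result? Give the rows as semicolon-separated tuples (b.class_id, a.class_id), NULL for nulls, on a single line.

(3, 3); (3, 3); (3, 3); (3, 3); (3, 3); (3, 3)

INNER JOIN keeps only pairs where the ON condition holds.
Matching on a.class_id = b.class_id. A NULL in a compared column never satisfies the condition.
- a (class_id=4) has no partner → excluded.
- a (class_id=3) pairs with 2 row(s) of b.
- a (class_id=NULL) has no partner → excluded.
- a (class_id=3) pairs with 2 row(s) of b.
- a (class_id=1) has no partner → excluded.
- a (class_id=3) pairs with 2 row(s) of b.
- a (class_id=4) has no partner → excluded.
After projecting and ordering:
b.class_id | a.class_id
3 | 3
3 | 3
3 | 3
3 | 3
3 | 3
3 | 3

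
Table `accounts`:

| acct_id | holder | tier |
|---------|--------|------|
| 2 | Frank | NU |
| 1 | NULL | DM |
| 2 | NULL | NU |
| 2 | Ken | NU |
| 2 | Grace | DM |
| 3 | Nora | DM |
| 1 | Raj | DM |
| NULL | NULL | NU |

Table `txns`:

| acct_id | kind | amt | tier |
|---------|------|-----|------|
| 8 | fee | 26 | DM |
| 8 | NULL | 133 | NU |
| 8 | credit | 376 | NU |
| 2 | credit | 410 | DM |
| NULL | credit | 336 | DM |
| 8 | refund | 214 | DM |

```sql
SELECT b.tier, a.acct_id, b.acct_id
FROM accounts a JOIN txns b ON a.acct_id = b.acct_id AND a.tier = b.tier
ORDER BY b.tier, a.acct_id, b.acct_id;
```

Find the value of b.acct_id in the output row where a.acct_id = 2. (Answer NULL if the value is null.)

2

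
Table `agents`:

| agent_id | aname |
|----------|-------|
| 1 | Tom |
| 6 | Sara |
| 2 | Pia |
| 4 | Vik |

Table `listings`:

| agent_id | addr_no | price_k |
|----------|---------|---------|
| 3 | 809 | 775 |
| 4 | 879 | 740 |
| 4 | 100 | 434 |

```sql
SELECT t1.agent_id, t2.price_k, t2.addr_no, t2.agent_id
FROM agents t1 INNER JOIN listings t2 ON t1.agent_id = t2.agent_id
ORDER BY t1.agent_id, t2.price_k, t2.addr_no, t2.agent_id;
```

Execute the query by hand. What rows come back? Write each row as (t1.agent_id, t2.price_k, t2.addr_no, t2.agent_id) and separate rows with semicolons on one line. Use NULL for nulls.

(4, 434, 100, 4); (4, 740, 879, 4)

INNER JOIN keeps only pairs where the ON condition holds.
Matching on t1.agent_id = t2.agent_id.
- t1 (agent_id=1) has no partner → excluded.
- t1 (agent_id=6) has no partner → excluded.
- t1 (agent_id=2) has no partner → excluded.
- t1 (agent_id=4) pairs with 2 row(s) of t2.
After projecting and ordering:
t1.agent_id | t2.price_k | t2.addr_no | t2.agent_id
4 | 434 | 100 | 4
4 | 740 | 879 | 4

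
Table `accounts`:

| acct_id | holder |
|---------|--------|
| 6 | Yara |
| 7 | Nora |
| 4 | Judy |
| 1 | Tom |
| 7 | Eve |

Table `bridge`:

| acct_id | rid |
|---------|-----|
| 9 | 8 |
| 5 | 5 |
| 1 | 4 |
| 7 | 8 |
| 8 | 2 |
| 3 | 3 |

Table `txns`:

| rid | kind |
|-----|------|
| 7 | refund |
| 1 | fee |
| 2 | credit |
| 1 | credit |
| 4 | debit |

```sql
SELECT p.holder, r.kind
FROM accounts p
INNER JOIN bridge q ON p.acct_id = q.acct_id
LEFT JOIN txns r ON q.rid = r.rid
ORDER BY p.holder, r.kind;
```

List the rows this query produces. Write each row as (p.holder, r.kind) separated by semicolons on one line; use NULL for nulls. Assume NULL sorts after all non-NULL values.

Joins associate left-to-right: accounts INNER JOIN bridge on acct_id gives 3 intermediate row(s).
Then LEFT JOIN `txns r` on rid: each of those 3 rows is kept; rows whose q.rid has no match in r get NULL for r's columns.

(Eve, NULL); (Nora, NULL); (Tom, debit)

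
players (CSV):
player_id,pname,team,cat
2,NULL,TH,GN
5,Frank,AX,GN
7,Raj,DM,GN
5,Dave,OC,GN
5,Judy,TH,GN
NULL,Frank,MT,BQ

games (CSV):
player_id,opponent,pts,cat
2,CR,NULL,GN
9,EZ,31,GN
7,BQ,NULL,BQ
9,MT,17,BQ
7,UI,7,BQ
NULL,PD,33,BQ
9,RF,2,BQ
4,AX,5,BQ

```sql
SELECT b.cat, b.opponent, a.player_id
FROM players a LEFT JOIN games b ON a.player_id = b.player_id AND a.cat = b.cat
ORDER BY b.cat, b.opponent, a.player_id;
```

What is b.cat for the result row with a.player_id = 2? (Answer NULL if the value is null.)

LEFT JOIN keeps every row from `players`; unmatched rows get NULL for `games`'s columns.
Matching on a.player_id = b.player_id AND a.cat = b.cat. A NULL in a compared column never satisfies the condition.
Matched pairs: 1; unmatched a rows kept: 5.

GN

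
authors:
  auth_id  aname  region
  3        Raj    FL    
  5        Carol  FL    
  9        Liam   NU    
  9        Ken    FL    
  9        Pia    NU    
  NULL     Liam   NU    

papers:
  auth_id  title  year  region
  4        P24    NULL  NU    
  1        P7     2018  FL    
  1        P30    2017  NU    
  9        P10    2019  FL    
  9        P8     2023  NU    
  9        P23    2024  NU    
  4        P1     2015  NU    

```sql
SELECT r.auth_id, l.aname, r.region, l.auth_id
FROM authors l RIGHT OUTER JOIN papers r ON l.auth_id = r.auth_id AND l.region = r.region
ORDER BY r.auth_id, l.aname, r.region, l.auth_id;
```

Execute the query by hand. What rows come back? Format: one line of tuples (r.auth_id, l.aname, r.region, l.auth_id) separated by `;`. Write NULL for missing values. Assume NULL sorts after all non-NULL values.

(1, NULL, FL, NULL); (1, NULL, NU, NULL); (4, NULL, NU, NULL); (4, NULL, NU, NULL); (9, Ken, FL, 9); (9, Liam, NU, 9); (9, Liam, NU, 9); (9, Pia, NU, 9); (9, Pia, NU, 9)

RIGHT JOIN keeps every row from `papers`; unmatched rows get NULL for `authors`'s columns.
Matching on l.auth_id = r.auth_id AND l.region = r.region. A NULL in a compared column never satisfies the condition.
Matched pairs: 5; unmatched r rows kept: 4.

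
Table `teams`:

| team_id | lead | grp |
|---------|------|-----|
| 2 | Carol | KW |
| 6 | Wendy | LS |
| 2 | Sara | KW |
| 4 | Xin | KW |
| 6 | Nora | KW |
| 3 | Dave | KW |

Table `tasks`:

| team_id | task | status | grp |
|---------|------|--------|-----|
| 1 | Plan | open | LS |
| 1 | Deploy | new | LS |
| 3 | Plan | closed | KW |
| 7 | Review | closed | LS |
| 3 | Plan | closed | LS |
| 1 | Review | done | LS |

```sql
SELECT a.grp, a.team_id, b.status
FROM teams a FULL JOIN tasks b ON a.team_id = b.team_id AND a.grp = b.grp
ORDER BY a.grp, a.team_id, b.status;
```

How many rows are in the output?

FULL OUTER JOIN keeps every row from both sides; unmatched rows get NULL for the other side's columns.
Matching on a.team_id = b.team_id AND a.grp = b.grp.
- a (team_id=2, grp=KW) has no partner → padded with NULL.
- a (team_id=6, grp=LS) has no partner → padded with NULL.
- a (team_id=2, grp=KW) has no partner → padded with NULL.
- a (team_id=4, grp=KW) has no partner → padded with NULL.
- a (team_id=6, grp=KW) has no partner → padded with NULL.
- a (team_id=3, grp=KW) pairs with 1 row(s) of b.
- 5 row(s) from b found no a partner → padded with NULL.
Total: 1 matched + 10 padded = 11 rows.

11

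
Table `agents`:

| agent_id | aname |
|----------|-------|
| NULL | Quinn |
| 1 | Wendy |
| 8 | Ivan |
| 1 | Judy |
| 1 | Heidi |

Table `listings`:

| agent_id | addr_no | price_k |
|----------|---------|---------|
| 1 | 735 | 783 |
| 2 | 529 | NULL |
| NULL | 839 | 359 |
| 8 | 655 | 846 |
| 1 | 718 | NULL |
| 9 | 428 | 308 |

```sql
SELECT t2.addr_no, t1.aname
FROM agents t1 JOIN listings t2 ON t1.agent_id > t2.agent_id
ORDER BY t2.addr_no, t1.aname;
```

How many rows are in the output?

3

INNER JOIN keeps only pairs where the ON condition holds.
Matching on t1.agent_id > t2.agent_id. A NULL in a compared column never satisfies the condition.
- t1 row (agent_id=NULL): no match → dropped.
- t1 row (agent_id=1): no match → dropped.
- t1 row (agent_id=8): matches 3 t2 row(s) → 3 output row(s).
- t1 row (agent_id=1): no match → dropped.
- t1 row (agent_id=1): no match → dropped.
Total: 3 rows.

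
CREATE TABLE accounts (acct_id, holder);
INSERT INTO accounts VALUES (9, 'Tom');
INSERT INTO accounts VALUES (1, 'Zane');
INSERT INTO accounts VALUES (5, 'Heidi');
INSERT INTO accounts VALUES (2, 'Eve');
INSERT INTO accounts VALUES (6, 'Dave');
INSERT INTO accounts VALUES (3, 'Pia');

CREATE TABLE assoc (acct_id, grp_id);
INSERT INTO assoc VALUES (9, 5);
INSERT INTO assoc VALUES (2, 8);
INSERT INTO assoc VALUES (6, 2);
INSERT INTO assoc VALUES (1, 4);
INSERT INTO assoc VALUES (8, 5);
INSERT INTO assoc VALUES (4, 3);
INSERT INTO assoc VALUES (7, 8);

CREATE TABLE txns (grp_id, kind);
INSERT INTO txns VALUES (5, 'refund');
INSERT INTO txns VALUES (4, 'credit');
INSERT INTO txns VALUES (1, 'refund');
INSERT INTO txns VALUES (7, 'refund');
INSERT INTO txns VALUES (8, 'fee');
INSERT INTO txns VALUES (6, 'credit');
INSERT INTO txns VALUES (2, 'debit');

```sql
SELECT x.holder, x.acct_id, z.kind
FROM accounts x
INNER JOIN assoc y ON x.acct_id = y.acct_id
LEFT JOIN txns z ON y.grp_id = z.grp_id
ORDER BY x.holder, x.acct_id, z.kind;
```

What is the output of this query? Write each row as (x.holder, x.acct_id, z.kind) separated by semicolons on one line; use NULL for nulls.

Evaluate left to right. First `accounts x INNER JOIN assoc y` on acct_id: 4 row(s).
Then LEFT JOIN `txns z` on grp_id: each of those 4 rows is kept; rows whose y.grp_id has no match in z get NULL for z's columns.

(Dave, 6, debit); (Eve, 2, fee); (Tom, 9, refund); (Zane, 1, credit)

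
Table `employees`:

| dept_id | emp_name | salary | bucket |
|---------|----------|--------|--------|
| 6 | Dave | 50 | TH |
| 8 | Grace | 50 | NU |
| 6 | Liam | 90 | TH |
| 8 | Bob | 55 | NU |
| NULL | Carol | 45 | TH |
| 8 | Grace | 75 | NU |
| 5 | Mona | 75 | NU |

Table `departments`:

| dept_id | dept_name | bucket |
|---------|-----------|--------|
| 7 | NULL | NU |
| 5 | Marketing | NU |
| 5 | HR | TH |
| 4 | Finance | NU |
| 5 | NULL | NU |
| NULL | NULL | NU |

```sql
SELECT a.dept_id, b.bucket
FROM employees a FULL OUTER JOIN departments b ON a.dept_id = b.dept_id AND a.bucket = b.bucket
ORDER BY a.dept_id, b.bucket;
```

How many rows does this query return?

12

FULL OUTER JOIN keeps every row from both sides; unmatched rows get NULL for the other side's columns.
Matching on a.dept_id = b.dept_id AND a.bucket = b.bucket. A NULL in a compared column never satisfies the condition.
Matched pairs: 2; unmatched a rows kept: 6; unmatched b rows kept: 4.
Total: 2 matched + 10 padded = 12 rows.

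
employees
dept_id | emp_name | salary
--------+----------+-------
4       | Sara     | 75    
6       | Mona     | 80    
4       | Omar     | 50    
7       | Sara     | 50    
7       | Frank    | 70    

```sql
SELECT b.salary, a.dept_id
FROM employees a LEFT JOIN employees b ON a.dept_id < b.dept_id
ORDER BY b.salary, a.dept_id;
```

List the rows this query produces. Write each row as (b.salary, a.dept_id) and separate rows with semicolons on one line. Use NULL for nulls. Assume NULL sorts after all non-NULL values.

(50, 4); (50, 4); (50, 6); (70, 4); (70, 4); (70, 6); (80, 4); (80, 4); (NULL, 7); (NULL, 7)

LEFT JOIN keeps every row from `employees a`; unmatched rows get NULL for `employees b`'s columns.
Matching on a.dept_id < b.dept_id.
- a row (dept_id=4): matches 3 b row(s) → 3 output row(s).
- a row (dept_id=6): matches 2 b row(s) → 2 output row(s).
- a row (dept_id=4): matches 3 b row(s) → 3 output row(s).
- a row (dept_id=7): no match → kept, b columns NULL.
- a row (dept_id=7): no match → kept, b columns NULL.
After projecting and ordering:
b.salary | a.dept_id
50 | 4
50 | 4
50 | 6
70 | 4
70 | 4
70 | 6
80 | 4
80 | 4
NULL | 7
NULL | 7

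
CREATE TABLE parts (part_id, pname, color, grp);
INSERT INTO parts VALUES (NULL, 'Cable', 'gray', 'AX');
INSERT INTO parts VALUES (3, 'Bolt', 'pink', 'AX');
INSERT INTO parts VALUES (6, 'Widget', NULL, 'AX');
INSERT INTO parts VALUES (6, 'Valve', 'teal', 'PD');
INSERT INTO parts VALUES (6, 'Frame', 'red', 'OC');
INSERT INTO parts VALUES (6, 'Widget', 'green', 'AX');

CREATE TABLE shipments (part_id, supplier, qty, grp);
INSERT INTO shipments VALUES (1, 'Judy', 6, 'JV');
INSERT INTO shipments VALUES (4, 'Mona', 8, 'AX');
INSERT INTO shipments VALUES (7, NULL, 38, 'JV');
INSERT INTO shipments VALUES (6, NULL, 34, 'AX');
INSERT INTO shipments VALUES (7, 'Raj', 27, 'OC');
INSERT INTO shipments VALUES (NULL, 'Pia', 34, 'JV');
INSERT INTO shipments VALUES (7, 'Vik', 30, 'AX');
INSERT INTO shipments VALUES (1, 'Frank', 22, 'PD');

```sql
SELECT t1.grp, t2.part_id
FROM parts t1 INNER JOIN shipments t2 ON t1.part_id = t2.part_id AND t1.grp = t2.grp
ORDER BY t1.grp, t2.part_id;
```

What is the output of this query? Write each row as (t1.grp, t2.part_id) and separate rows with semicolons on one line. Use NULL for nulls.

INNER JOIN keeps only pairs where the ON condition holds.
Matching on t1.part_id = t2.part_id AND t1.grp = t2.grp. A NULL in a compared column never satisfies the condition.
Matched pairs: 2.

(AX, 6); (AX, 6)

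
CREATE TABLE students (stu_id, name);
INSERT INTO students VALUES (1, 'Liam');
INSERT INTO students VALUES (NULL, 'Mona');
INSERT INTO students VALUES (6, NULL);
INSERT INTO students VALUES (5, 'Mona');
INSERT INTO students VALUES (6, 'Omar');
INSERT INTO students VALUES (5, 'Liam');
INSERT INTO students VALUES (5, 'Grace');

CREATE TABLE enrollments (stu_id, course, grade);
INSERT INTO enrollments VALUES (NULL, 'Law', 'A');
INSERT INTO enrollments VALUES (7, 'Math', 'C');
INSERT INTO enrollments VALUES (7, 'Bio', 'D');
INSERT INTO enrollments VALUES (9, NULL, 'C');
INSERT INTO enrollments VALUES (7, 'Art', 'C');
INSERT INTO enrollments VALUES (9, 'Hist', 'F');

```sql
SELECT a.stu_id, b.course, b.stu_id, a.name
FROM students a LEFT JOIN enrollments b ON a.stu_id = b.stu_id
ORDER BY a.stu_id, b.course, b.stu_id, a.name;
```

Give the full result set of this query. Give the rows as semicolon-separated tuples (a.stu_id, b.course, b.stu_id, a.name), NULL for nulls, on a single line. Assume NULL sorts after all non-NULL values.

(1, NULL, NULL, Liam); (5, NULL, NULL, Grace); (5, NULL, NULL, Liam); (5, NULL, NULL, Mona); (6, NULL, NULL, Omar); (6, NULL, NULL, NULL); (NULL, NULL, NULL, Mona)

LEFT JOIN keeps every row from `students`; unmatched rows get NULL for `enrollments`'s columns.
Matching on a.stu_id = b.stu_id. A NULL in a compared column never satisfies the condition.
- a[0] stu_id=1 → no match; kept with NULLs on the b side.
- a[1] stu_id=NULL → no match; kept with NULLs on the b side.
- a[2] stu_id=6 → no match; kept with NULLs on the b side.
- a[3] stu_id=5 → no match; kept with NULLs on the b side.
- a[4] stu_id=6 → no match; kept with NULLs on the b side.
- a[5] stu_id=5 → no match; kept with NULLs on the b side.
- a[6] stu_id=5 → no match; kept with NULLs on the b side.
After projecting and ordering:
a.stu_id | b.course | b.stu_id | a.name
1 | NULL | NULL | Liam
5 | NULL | NULL | Grace
5 | NULL | NULL | Liam
5 | NULL | NULL | Mona
6 | NULL | NULL | Omar
6 | NULL | NULL | NULL
NULL | NULL | NULL | Mona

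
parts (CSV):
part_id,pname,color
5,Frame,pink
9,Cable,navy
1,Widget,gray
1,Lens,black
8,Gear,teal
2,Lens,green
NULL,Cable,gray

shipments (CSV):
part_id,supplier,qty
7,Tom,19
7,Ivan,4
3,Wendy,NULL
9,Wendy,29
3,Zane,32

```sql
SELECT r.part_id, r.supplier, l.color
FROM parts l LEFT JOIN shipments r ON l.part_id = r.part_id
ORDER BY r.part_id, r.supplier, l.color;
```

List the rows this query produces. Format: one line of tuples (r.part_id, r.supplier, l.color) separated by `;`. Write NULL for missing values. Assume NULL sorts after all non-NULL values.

LEFT JOIN keeps every row from `parts`; unmatched rows get NULL for `shipments`'s columns.
Matching on l.part_id = r.part_id. A NULL in a compared column never satisfies the condition.
Matched pairs: 1; unmatched l rows kept: 6.

(9, Wendy, navy); (NULL, NULL, black); (NULL, NULL, gray); (NULL, NULL, gray); (NULL, NULL, green); (NULL, NULL, pink); (NULL, NULL, teal)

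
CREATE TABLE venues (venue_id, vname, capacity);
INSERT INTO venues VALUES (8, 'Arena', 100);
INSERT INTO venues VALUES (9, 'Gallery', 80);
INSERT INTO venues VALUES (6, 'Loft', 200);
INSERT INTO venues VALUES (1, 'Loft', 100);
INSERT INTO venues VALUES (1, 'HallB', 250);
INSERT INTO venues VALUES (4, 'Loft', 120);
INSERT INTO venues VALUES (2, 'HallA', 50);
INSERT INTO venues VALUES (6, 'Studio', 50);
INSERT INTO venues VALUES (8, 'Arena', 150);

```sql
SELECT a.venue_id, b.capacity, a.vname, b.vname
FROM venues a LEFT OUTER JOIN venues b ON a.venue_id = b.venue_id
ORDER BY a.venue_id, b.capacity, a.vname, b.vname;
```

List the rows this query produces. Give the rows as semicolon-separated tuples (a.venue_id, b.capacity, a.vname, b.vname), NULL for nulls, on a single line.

(1, 100, HallB, Loft); (1, 100, Loft, Loft); (1, 250, HallB, HallB); (1, 250, Loft, HallB); (2, 50, HallA, HallA); (4, 120, Loft, Loft); (6, 50, Loft, Studio); (6, 50, Studio, Studio); (6, 200, Loft, Loft); (6, 200, Studio, Loft); (8, 100, Arena, Arena); (8, 100, Arena, Arena); (8, 150, Arena, Arena); (8, 150, Arena, Arena); (9, 80, Gallery, Gallery)

LEFT JOIN keeps every row from `venues a`; unmatched rows get NULL for `venues b`'s columns.
Matching on a.venue_id = b.venue_id.
- a (venue_id=8) pairs with 2 row(s) of b.
- a (venue_id=9) pairs with 1 row(s) of b.
- a (venue_id=6) pairs with 2 row(s) of b.
- a (venue_id=1) pairs with 2 row(s) of b.
- a (venue_id=1) pairs with 2 row(s) of b.
- a (venue_id=4) pairs with 1 row(s) of b.
- a (venue_id=2) pairs with 1 row(s) of b.
- a (venue_id=6) pairs with 2 row(s) of b.
- a (venue_id=8) pairs with 2 row(s) of b.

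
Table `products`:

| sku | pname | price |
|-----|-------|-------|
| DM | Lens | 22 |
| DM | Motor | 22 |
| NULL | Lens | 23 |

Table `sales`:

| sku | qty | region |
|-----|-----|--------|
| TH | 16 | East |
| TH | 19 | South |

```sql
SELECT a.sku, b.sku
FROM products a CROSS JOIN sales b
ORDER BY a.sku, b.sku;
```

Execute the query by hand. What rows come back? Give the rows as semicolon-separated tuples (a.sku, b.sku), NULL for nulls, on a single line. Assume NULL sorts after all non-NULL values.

(DM, TH); (DM, TH); (DM, TH); (DM, TH); (NULL, TH); (NULL, TH)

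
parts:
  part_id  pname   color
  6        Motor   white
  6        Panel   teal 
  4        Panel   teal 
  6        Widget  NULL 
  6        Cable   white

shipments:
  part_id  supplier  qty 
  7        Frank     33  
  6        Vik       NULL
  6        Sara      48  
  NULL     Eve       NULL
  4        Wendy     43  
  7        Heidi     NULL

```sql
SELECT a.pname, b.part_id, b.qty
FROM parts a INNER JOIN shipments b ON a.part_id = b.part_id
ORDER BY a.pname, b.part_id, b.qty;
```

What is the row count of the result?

INNER JOIN keeps only pairs where the ON condition holds.
Matching on a.part_id = b.part_id. A NULL in a compared column never satisfies the condition.
- part_id=6: 2 matching b row(s), so 2 row(s) emitted.
- part_id=6: 2 matching b row(s), so 2 row(s) emitted.
- part_id=4: 1 matching b row(s), so 1 row(s) emitted.
- part_id=6: 2 matching b row(s), so 2 row(s) emitted.
- part_id=6: 2 matching b row(s), so 2 row(s) emitted.
Total: 9 rows.

9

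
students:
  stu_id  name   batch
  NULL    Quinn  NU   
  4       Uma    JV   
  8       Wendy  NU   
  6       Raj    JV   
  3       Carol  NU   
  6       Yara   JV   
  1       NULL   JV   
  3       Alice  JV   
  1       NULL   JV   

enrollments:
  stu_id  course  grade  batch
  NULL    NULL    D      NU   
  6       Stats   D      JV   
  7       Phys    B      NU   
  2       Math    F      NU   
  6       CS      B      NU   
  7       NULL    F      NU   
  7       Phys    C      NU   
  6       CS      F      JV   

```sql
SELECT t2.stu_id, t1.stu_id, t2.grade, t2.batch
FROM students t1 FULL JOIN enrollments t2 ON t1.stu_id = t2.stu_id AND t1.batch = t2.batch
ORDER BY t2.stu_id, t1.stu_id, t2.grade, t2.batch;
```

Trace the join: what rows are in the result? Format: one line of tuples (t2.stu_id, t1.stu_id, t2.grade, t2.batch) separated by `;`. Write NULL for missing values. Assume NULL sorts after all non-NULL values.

(2, NULL, F, NU); (6, 6, D, JV); (6, 6, D, JV); (6, 6, F, JV); (6, 6, F, JV); (6, NULL, B, NU); (7, NULL, B, NU); (7, NULL, C, NU); (7, NULL, F, NU); (NULL, 1, NULL, NULL); (NULL, 1, NULL, NULL); (NULL, 3, NULL, NULL); (NULL, 3, NULL, NULL); (NULL, 4, NULL, NULL); (NULL, 8, NULL, NULL); (NULL, NULL, D, NU); (NULL, NULL, NULL, NULL)

FULL OUTER JOIN keeps every row from both sides; unmatched rows get NULL for the other side's columns.
Matching on t1.stu_id = t2.stu_id AND t1.batch = t2.batch. A NULL in a compared column never satisfies the condition.
- t1[0] stu_id=NULL, batch=NU → no match; kept with NULLs on the t2 side.
- t1[1] stu_id=4, batch=JV → no match; kept with NULLs on the t2 side.
- t1[2] stu_id=8, batch=NU → no match; kept with NULLs on the t2 side.
- t1[3] stu_id=6, batch=JV → 2 match(es) in t2 → 2 row(s).
- t1[4] stu_id=3, batch=NU → no match; kept with NULLs on the t2 side.
- t1[5] stu_id=6, batch=JV → 2 match(es) in t2 → 2 row(s).
- t1[6] stu_id=1, batch=JV → no match; kept with NULLs on the t2 side.
- t1[7] stu_id=3, batch=JV → no match; kept with NULLs on the t2 side.
- t1[8] stu_id=1, batch=JV → no match; kept with NULLs on the t2 side.
- 6 t2 row(s) had no t1 match → kept, t1 columns NULL.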